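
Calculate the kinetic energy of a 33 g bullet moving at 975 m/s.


E = 0.5*m*v^2 = 0.5*0.033*975^2 = 15685 J

15685 J


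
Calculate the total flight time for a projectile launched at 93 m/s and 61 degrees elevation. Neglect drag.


T = 2*v0*sin(theta)/g = 2*93*sin(61°)/9.81 = 16.58 s

16.58 s


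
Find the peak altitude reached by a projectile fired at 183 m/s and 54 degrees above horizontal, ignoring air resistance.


H = (v0*sin(theta))^2 / (2g) = (183*sin(54°))^2 / (2*9.81) = 1117 m

1117 m


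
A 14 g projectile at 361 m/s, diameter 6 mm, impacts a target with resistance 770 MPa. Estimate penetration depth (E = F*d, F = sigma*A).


A = pi*(d/2)^2 = pi*(6/2)^2 = 28.2743 mm^2
E = 0.5*m*v^2 = 0.5*0.014*361^2 = 912.247 J
depth = E/(sigma*A) = 912.247 J / (770 MPa * 28.2743 mm^2) = 912.247/(770 * 28.2743) m = 0.0419015 m ≈ 41.9 mm

41.9 mm


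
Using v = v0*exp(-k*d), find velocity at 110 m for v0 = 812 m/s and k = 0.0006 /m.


v = v0*exp(-k*d) = 812*exp(-0.0006*110) = 760.1 m/s

760.1 m/s


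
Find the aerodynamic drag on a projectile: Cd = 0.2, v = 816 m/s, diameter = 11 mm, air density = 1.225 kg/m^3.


A = pi*(d/2)^2 = pi*(11/2000)^2 = 9.50332e-05 m^2
Fd = 0.5*Cd*rho*A*v^2 = 0.5*0.2*1.225*9.50332e-05*816^2 = 7.752 N

7.752 N


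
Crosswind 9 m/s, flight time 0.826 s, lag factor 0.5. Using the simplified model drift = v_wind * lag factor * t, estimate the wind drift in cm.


drift = v_wind * lag * t = 9 * 0.5 * 0.826 = 3.717 m ≈ 371.7 cm

371.7 cm


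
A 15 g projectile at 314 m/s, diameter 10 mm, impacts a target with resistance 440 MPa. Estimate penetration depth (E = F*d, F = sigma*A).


A = pi*(d/2)^2 = pi*(10/2)^2 = 78.5398 mm^2
E = 0.5*m*v^2 = 0.5*0.015*314^2 = 739.47 J
depth = E/(sigma*A) = 739.47 J / (440 MPa * 78.5398 mm^2) = 739.47/(440 * 78.5398) m = 0.0213982 m ≈ 21.4 mm

21.4 mm


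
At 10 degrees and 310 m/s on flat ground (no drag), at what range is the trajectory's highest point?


R = v0^2*sin(2*theta)/g = 310^2*sin(2*10°)/9.81 = 3350.47 m
apex_dist = R/2 = 3350.47/2 = 1675 m

1675 m


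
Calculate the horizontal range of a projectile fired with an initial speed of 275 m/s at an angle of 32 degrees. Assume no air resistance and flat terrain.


R = v0^2 * sin(2*theta) / g = 275^2 * sin(2*32°) / 9.81 = 6929 m

6929 m


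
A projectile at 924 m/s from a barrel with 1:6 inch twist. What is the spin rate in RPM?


twist_m = 6*0.0254 = 0.1524 m
spin = v/twist = 924/0.1524 = 6062.992 rev/s
RPM = spin*60 = 6062.992*60 ≈ 363780 RPM

363780 RPM


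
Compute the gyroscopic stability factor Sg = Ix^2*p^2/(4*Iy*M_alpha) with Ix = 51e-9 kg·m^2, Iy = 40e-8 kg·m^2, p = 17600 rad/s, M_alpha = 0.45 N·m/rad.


Sg = Ix^2 * p^2 / (4 * Iy * M_alpha) = (51e-9)^2 * 17600^2 / (4 * 40e-8 * 0.45) = 1.119

1.119


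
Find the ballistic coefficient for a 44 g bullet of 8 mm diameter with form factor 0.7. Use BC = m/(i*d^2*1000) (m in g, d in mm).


BC = m/(i*d^2*1000) = 44/(0.7 * 8^2 * 1000) = 0.0009821

0.0009821


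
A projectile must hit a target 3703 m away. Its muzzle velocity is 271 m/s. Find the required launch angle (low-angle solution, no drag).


sin(2*theta) = R*g/v0^2 = 3703*9.81/271^2 = 0.494634, theta = arcsin(0.494634)/2 = 14.82°

14.82 degrees


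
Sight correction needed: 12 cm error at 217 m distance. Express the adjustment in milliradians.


1 mrad subtends 1 cm per 10 m of range, so adj = error_cm / (dist_m / 10) = 12 / (217/10) = 0.553 mrad

0.553 mrad


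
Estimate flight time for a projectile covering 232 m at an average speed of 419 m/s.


t = d/v = 232/419 = 0.5537 s

0.5537 s


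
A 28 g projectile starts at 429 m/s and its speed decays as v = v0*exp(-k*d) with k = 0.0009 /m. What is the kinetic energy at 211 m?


v = v0*exp(-k*d) = 429*exp(-0.0009*211) = 354.801 m/s
E = 0.5*m*v^2 = 0.5*0.028*354.801^2 = 1762 J

1762 J


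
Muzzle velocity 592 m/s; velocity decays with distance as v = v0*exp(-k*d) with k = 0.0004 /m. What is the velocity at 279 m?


v = v0*exp(-k*d) = 592*exp(-0.0004*279) = 529.5 m/s

529.5 m/s


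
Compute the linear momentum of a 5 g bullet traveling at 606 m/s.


p = m*v = 0.005*606 = 3.03 kg·m/s

3.03 kg·m/s


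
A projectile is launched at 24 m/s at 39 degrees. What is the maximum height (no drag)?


H = (v0*sin(theta))^2 / (2g) = (24*sin(39°))^2 / (2*9.81) = 11.63 m

11.63 m


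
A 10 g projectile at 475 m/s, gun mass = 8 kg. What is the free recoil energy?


v_r = m_p*v_p/m_gun = 0.01*475/8 = 0.59375 m/s, E_r = 0.5*m_gun*v_r^2 = 0.5*8*0.59375^2 = 1.41 J

1.41 J


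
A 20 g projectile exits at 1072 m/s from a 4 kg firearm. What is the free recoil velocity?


v_recoil = m_p * v_p / m_gun = 0.02 * 1072 / 4 = 5.36 m/s

5.36 m/s


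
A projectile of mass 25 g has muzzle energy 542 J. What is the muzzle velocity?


v = sqrt(2*E/m) = sqrt(2*542/0.025) = 208.2 m/s

208.2 m/s


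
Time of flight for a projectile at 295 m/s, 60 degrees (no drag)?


T = 2*v0*sin(theta)/g = 2*295*sin(60°)/9.81 = 52.09 s

52.09 s


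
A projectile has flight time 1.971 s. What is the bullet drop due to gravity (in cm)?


drop = 0.5*g*t^2 = 0.5*9.81*1.971^2 = 19.0551 m ≈ 1906 cm

1906 cm


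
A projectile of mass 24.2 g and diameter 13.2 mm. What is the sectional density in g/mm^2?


SD = m/d^2 = 24.2/13.2^2 = 0.1389 g/mm^2

0.1389 g/mm^2


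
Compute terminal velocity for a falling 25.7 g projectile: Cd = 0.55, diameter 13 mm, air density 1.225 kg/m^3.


A = pi*(d/2)^2 = pi*(13/2000)^2 = 1.32732e-04 m^2
vt = sqrt(2mg/(Cd*rho*A)) = sqrt(2*0.0257*9.81/(0.55 * 1.225 * 1.32732e-04)) = 75.09 m/s

75.09 m/s


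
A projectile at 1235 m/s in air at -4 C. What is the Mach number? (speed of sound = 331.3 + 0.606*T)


a = 331.3 + 0.606*(-4) = 328.876 m/s
M = v/a = 1235/328.876 = 3.755

3.755


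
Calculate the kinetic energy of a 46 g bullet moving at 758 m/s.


E = 0.5*m*v^2 = 0.5*0.046*758^2 = 13215 J

13215 J


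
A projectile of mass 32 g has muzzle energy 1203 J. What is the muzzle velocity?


v = sqrt(2*E/m) = sqrt(2*1203/0.032) = 274.2 m/s

274.2 m/s


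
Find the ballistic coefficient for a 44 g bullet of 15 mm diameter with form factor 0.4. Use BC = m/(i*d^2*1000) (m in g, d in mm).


BC = m/(i*d^2*1000) = 44/(0.4 * 15^2 * 1000) = 0.0004889

0.0004889


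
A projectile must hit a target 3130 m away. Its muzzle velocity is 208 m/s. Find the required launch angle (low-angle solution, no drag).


sin(2*theta) = R*g/v0^2 = 3130*9.81/208^2 = 0.709719, theta = arcsin(0.709719)/2 = 22.61°

22.61 degrees


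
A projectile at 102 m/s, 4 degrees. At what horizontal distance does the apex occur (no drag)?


R = v0^2*sin(2*theta)/g = 102^2*sin(2*4°)/9.81 = 147.6 m
apex_dist = R/2 = 147.6/2 = 73.8 m

73.8 m


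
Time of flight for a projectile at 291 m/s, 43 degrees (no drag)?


T = 2*v0*sin(theta)/g = 2*291*sin(43°)/9.81 = 40.46 s

40.46 s


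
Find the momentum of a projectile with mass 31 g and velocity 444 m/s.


p = m*v = 0.031*444 = 13.76 kg·m/s

13.76 kg·m/s


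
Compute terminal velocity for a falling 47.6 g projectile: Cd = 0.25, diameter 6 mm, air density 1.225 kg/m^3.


A = pi*(d/2)^2 = pi*(6/2000)^2 = 2.82743e-05 m^2
vt = sqrt(2mg/(Cd*rho*A)) = sqrt(2*0.0476*9.81/(0.25 * 1.225 * 2.82743e-05)) = 328.4 m/s

328.4 m/s


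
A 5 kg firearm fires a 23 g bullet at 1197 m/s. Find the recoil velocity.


v_recoil = m_p * v_p / m_gun = 0.023 * 1197 / 5 = 5.506 m/s

5.506 m/s


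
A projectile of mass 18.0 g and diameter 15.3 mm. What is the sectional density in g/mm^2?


SD = m/d^2 = 18.0/15.3^2 = 0.07689 g/mm^2

0.07689 g/mm^2


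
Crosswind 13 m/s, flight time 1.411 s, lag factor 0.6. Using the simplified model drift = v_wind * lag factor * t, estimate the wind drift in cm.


drift = v_wind * lag * t = 13 * 0.6 * 1.411 = 11.0058 m ≈ 1101 cm

1101 cm


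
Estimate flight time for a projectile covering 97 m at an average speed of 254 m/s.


t = d/v = 97/254 = 0.3819 s

0.3819 s


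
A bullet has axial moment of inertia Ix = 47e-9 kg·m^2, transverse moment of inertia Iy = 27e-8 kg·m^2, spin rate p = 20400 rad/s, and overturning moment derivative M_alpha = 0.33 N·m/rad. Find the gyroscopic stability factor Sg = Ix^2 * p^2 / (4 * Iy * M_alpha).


Sg = Ix^2 * p^2 / (4 * Iy * M_alpha) = (47e-9)^2 * 20400^2 / (4 * 27e-8 * 0.33) = 2.579

2.579


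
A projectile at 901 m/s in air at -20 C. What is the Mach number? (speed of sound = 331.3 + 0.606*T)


a = 331.3 + 0.606*(-20) = 319.18 m/s
M = v/a = 901/319.18 = 2.823

2.823


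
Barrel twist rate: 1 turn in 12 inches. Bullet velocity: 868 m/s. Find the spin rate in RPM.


twist_m = 12*0.0254 = 0.3048 m
spin = v/twist = 868/0.3048 = 2847.769 rev/s
RPM = spin*60 = 2847.769*60 ≈ 170866 RPM

170866 RPM


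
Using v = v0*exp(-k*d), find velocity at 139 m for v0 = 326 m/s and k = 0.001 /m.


v = v0*exp(-k*d) = 326*exp(-0.001*139) = 283.7 m/s

283.7 m/s


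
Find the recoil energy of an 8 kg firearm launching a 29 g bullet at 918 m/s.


v_r = m_p*v_p/m_gun = 0.029*918/8 = 3.32775 m/s, E_r = 0.5*m_gun*v_r^2 = 0.5*8*3.32775^2 = 44.3 J

44.3 J


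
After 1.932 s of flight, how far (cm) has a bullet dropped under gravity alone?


drop = 0.5*g*t^2 = 0.5*9.81*1.932^2 = 18.3085 m ≈ 1831 cm

1831 cm


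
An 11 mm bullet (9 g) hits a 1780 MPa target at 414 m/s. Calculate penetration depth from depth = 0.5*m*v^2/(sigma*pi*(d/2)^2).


A = pi*(d/2)^2 = pi*(11/2)^2 = 95.0332 mm^2
E = 0.5*m*v^2 = 0.5*0.009*414^2 = 771.282 J
depth = E/(sigma*A) = 771.282 J / (1780 MPa * 95.0332 mm^2) = 771.282/(1780 * 95.0332) m = 0.00455951 m ≈ 4.56 mm

4.56 mm


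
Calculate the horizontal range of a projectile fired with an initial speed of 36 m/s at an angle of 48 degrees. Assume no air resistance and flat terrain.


R = v0^2 * sin(2*theta) / g = 36^2 * sin(2*48°) / 9.81 = 131.4 m

131.4 m


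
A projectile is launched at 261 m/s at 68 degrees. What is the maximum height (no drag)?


H = (v0*sin(theta))^2 / (2g) = (261*sin(68°))^2 / (2*9.81) = 2985 m

2985 m


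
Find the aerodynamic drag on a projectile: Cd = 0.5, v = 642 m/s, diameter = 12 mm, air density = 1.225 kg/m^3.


A = pi*(d/2)^2 = pi*(12/2000)^2 = 1.13097e-04 m^2
Fd = 0.5*Cd*rho*A*v^2 = 0.5*0.5*1.225*1.13097e-04*642^2 = 14.28 N

14.28 N


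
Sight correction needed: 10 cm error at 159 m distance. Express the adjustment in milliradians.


1 mrad subtends 1 cm per 10 m of range, so adj = error_cm / (dist_m / 10) = 10 / (159/10) = 0.6289 mrad

0.6289 mrad


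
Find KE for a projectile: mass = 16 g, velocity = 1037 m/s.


E = 0.5*m*v^2 = 0.5*0.016*1037^2 = 8603 J

8603 J


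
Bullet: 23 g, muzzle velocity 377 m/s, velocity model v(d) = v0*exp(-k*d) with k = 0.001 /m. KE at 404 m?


v = v0*exp(-k*d) = 377*exp(-0.001*404) = 251.702 m/s
E = 0.5*m*v^2 = 0.5*0.023*251.702^2 = 728.6 J

728.6 J


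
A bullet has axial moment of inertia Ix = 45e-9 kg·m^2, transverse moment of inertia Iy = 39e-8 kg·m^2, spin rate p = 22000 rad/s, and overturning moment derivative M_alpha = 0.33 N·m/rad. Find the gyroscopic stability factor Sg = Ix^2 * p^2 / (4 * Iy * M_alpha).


Sg = Ix^2 * p^2 / (4 * Iy * M_alpha) = (45e-9)^2 * 22000^2 / (4 * 39e-8 * 0.33) = 1.904

1.904


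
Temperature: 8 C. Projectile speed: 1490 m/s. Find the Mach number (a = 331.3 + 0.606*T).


a = 331.3 + 0.606*(8) = 336.148 m/s
M = v/a = 1490/336.148 = 4.433

4.433


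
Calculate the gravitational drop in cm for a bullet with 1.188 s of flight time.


drop = 0.5*g*t^2 = 0.5*9.81*1.188^2 = 6.92264 m ≈ 692.3 cm

692.3 cm


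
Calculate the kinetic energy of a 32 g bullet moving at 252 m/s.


E = 0.5*m*v^2 = 0.5*0.032*252^2 = 1016 J

1016 J


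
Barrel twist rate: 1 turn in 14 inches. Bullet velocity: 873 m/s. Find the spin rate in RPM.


twist_m = 14*0.0254 = 0.3556 m
spin = v/twist = 873/0.3556 = 2455.006 rev/s
RPM = spin*60 = 2455.006*60 ≈ 147300 RPM

147300 RPM


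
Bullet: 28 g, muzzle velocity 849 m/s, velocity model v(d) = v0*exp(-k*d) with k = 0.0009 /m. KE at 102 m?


v = v0*exp(-k*d) = 849*exp(-0.0009*102) = 774.532 m/s
E = 0.5*m*v^2 = 0.5*0.028*774.532^2 = 8399 J

8399 J


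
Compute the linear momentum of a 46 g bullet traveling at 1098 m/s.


p = m*v = 0.046*1098 = 50.51 kg·m/s

50.51 kg·m/s


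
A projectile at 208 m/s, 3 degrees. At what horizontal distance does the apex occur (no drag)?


R = v0^2*sin(2*theta)/g = 208^2*sin(2*3°)/9.81 = 460.991 m
apex_dist = R/2 = 460.991/2 = 230.5 m

230.5 m


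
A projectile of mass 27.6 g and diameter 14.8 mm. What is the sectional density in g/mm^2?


SD = m/d^2 = 27.6/14.8^2 = 0.126 g/mm^2

0.126 g/mm^2


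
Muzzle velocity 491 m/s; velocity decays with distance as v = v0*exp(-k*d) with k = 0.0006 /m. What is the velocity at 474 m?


v = v0*exp(-k*d) = 491*exp(-0.0006*474) = 369.5 m/s

369.5 m/s


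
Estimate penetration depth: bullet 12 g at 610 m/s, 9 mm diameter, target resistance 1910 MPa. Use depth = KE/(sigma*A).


A = pi*(d/2)^2 = pi*(9/2)^2 = 63.6173 mm^2
E = 0.5*m*v^2 = 0.5*0.012*610^2 = 2232.6 J
depth = E/(sigma*A) = 2232.6 J / (1910 MPa * 63.6173 mm^2) = 2232.6/(1910 * 63.6173) m = 0.018374 m ≈ 18.37 mm

18.37 mm


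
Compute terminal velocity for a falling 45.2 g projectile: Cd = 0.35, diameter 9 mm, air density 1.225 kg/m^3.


A = pi*(d/2)^2 = pi*(9/2000)^2 = 6.36173e-05 m^2
vt = sqrt(2mg/(Cd*rho*A)) = sqrt(2*0.0452*9.81/(0.35 * 1.225 * 6.36173e-05)) = 180.3 m/s

180.3 m/s


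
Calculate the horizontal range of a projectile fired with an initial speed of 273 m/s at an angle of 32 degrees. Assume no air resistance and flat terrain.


R = v0^2 * sin(2*theta) / g = 273^2 * sin(2*32°) / 9.81 = 6828 m

6828 m


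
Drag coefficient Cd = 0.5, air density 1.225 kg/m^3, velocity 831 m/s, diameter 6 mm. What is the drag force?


A = pi*(d/2)^2 = pi*(6/2000)^2 = 2.82743e-05 m^2
Fd = 0.5*Cd*rho*A*v^2 = 0.5*0.5*1.225*2.82743e-05*831^2 = 5.98 N

5.98 N


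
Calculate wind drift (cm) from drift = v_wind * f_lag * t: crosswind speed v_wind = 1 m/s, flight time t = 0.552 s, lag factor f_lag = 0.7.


drift = v_wind * lag * t = 1 * 0.7 * 0.552 = 0.3864 m ≈ 38.64 cm

38.64 cm


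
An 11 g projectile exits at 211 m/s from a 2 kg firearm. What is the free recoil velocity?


v_recoil = m_p * v_p / m_gun = 0.011 * 211 / 2 = 1.16 m/s

1.16 m/s


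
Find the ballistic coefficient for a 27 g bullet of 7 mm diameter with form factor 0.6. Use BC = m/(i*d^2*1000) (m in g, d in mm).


BC = m/(i*d^2*1000) = 27/(0.6 * 7^2 * 1000) = 0.0009184

0.0009184


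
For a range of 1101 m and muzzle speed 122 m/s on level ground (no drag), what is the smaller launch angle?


sin(2*theta) = R*g/v0^2 = 1101*9.81/122^2 = 0.725666, theta = arcsin(0.725666)/2 = 23.26°

23.26 degrees


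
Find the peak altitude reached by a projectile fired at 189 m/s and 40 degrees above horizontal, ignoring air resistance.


H = (v0*sin(theta))^2 / (2g) = (189*sin(40°))^2 / (2*9.81) = 752.2 m

752.2 m


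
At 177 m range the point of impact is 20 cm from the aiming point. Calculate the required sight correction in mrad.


1 mrad subtends 1 cm per 10 m of range, so adj = error_cm / (dist_m / 10) = 20 / (177/10) = 1.13 mrad

1.13 mrad


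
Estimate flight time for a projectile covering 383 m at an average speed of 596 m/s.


t = d/v = 383/596 = 0.6426 s

0.6426 s


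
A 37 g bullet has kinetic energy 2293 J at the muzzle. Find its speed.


v = sqrt(2*E/m) = sqrt(2*2293/0.037) = 352.1 m/s

352.1 m/s


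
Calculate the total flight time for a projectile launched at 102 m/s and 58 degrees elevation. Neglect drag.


T = 2*v0*sin(theta)/g = 2*102*sin(58°)/9.81 = 17.64 s

17.64 s


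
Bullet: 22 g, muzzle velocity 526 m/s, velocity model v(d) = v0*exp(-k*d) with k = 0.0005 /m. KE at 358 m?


v = v0*exp(-k*d) = 526*exp(-0.0005*358) = 439.792 m/s
E = 0.5*m*v^2 = 0.5*0.022*439.792^2 = 2128 J

2128 J


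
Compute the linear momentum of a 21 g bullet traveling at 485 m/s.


p = m*v = 0.021*485 = 10.19 kg·m/s

10.19 kg·m/s


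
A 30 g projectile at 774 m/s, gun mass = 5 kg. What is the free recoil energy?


v_r = m_p*v_p/m_gun = 0.03*774/5 = 4.644 m/s, E_r = 0.5*m_gun*v_r^2 = 0.5*5*4.644^2 = 53.92 J

53.92 J


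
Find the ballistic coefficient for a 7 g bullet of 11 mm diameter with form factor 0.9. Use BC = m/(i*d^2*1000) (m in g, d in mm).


BC = m/(i*d^2*1000) = 7/(0.9 * 11^2 * 1000) = 6.428e-05

6.428e-05


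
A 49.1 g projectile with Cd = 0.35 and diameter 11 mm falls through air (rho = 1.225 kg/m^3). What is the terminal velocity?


A = pi*(d/2)^2 = pi*(11/2000)^2 = 9.50332e-05 m^2
vt = sqrt(2mg/(Cd*rho*A)) = sqrt(2*0.0491*9.81/(0.35 * 1.225 * 9.50332e-05)) = 153.8 m/s

153.8 m/s


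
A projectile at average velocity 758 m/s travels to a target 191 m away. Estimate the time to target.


t = d/v = 191/758 = 0.252 s

0.252 s


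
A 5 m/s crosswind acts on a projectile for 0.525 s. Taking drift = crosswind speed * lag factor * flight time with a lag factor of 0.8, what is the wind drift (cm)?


drift = v_wind * lag * t = 5 * 0.8 * 0.525 = 2.1 m ≈ 210 cm

210 cm


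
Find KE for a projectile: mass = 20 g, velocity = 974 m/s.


E = 0.5*m*v^2 = 0.5*0.02*974^2 = 9487 J

9487 J


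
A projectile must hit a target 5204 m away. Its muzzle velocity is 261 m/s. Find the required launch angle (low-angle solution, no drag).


sin(2*theta) = R*g/v0^2 = 5204*9.81/261^2 = 0.74942, theta = arcsin(0.74942)/2 = 24.27°

24.27 degrees


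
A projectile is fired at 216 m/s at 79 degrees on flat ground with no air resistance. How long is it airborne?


T = 2*v0*sin(theta)/g = 2*216*sin(79°)/9.81 = 43.23 s

43.23 s


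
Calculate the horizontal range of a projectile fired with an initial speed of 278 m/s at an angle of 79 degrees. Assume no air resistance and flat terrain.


R = v0^2 * sin(2*theta) / g = 278^2 * sin(2*79°) / 9.81 = 2951 m

2951 m


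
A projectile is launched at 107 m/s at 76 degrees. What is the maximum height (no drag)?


H = (v0*sin(theta))^2 / (2g) = (107*sin(76°))^2 / (2*9.81) = 549.4 m

549.4 m


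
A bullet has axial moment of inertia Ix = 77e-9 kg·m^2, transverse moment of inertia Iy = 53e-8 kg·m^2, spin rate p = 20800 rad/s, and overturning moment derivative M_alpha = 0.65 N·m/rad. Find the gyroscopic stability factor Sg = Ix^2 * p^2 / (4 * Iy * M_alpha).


Sg = Ix^2 * p^2 / (4 * Iy * M_alpha) = (77e-9)^2 * 20800^2 / (4 * 53e-8 * 0.65) = 1.861

1.861


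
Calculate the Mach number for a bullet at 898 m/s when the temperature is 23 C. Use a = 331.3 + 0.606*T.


a = 331.3 + 0.606*(23) = 345.238 m/s
M = v/a = 898/345.238 = 2.601

2.601


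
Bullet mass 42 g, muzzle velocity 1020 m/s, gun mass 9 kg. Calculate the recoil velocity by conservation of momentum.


v_recoil = m_p * v_p / m_gun = 0.042 * 1020 / 9 = 4.76 m/s

4.76 m/s


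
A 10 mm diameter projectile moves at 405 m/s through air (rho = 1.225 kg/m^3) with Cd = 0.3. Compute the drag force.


A = pi*(d/2)^2 = pi*(10/2000)^2 = 7.85398e-05 m^2
Fd = 0.5*Cd*rho*A*v^2 = 0.5*0.3*1.225*7.85398e-05*405^2 = 2.367 N

2.367 N


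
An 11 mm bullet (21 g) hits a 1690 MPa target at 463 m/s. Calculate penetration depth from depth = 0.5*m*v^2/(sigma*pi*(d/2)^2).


A = pi*(d/2)^2 = pi*(11/2)^2 = 95.0332 mm^2
E = 0.5*m*v^2 = 0.5*0.021*463^2 = 2250.87 J
depth = E/(sigma*A) = 2250.87 J / (1690 MPa * 95.0332 mm^2) = 2250.87/(1690 * 95.0332) m = 0.0140149 m ≈ 14.01 mm

14.01 mm


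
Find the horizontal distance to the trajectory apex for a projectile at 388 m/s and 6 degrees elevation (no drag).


R = v0^2*sin(2*theta)/g = 388^2*sin(2*6°)/9.81 = 3190.61 m
apex_dist = R/2 = 3190.61/2 = 1595 m

1595 m


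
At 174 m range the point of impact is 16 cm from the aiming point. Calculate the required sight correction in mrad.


1 mrad subtends 1 cm per 10 m of range, so adj = error_cm / (dist_m / 10) = 16 / (174/10) = 0.9195 mrad

0.9195 mrad


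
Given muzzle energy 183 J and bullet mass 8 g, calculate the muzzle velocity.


v = sqrt(2*E/m) = sqrt(2*183/0.008) = 213.9 m/s

213.9 m/s


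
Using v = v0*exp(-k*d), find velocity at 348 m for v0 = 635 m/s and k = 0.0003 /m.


v = v0*exp(-k*d) = 635*exp(-0.0003*348) = 572 m/s

572 m/s


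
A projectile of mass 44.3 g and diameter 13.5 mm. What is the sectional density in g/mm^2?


SD = m/d^2 = 44.3/13.5^2 = 0.2431 g/mm^2

0.2431 g/mm^2


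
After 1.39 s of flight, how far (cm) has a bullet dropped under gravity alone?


drop = 0.5*g*t^2 = 0.5*9.81*1.39^2 = 9.47695 m ≈ 947.7 cm

947.7 cm


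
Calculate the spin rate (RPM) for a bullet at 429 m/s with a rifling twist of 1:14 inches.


twist_m = 14*0.0254 = 0.3556 m
spin = v/twist = 429/0.3556 = 1206.412 rev/s
RPM = spin*60 = 1206.412*60 ≈ 72385 RPM

72385 RPM


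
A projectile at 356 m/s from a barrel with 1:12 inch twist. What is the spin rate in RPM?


twist_m = 12*0.0254 = 0.3048 m
spin = v/twist = 356/0.3048 = 1167.979 rev/s
RPM = spin*60 = 1167.979*60 ≈ 70079 RPM

70079 RPM


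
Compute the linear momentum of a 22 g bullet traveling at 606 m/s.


p = m*v = 0.022*606 = 13.33 kg·m/s

13.33 kg·m/s


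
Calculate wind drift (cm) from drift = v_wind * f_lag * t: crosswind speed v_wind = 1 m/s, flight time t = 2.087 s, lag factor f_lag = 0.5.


drift = v_wind * lag * t = 1 * 0.5 * 2.087 = 1.0435 m ≈ 104.4 cm

104.4 cm


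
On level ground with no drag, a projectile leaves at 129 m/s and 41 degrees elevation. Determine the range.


R = v0^2 * sin(2*theta) / g = 129^2 * sin(2*41°) / 9.81 = 1680 m

1680 m


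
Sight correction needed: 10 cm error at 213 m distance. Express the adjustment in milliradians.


1 mrad subtends 1 cm per 10 m of range, so adj = error_cm / (dist_m / 10) = 10 / (213/10) = 0.4695 mrad

0.4695 mrad


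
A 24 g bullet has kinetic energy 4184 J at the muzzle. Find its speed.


v = sqrt(2*E/m) = sqrt(2*4184/0.024) = 590.5 m/s

590.5 m/s


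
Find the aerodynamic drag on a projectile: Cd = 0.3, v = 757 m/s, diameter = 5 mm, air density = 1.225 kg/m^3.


A = pi*(d/2)^2 = pi*(5/2000)^2 = 1.96350e-05 m^2
Fd = 0.5*Cd*rho*A*v^2 = 0.5*0.3*1.225*1.96350e-05*757^2 = 2.068 N

2.068 N


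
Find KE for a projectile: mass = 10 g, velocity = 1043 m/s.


E = 0.5*m*v^2 = 0.5*0.01*1043^2 = 5439 J

5439 J


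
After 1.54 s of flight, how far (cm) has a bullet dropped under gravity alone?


drop = 0.5*g*t^2 = 0.5*9.81*1.54^2 = 11.6327 m ≈ 1163 cm

1163 cm


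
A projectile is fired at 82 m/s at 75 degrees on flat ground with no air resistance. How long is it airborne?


T = 2*v0*sin(theta)/g = 2*82*sin(75°)/9.81 = 16.15 s

16.15 s


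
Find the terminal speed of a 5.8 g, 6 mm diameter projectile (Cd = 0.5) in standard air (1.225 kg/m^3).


A = pi*(d/2)^2 = pi*(6/2000)^2 = 2.82743e-05 m^2
vt = sqrt(2mg/(Cd*rho*A)) = sqrt(2*0.0058*9.81/(0.5 * 1.225 * 2.82743e-05)) = 81.06 m/s

81.06 m/s


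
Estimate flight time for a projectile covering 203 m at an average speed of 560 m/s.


t = d/v = 203/560 = 0.3625 s

0.3625 s


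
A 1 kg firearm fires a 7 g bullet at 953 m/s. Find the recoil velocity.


v_recoil = m_p * v_p / m_gun = 0.007 * 953 / 1 = 6.671 m/s

6.671 m/s


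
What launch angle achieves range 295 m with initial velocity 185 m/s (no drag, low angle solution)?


sin(2*theta) = R*g/v0^2 = 295*9.81/185^2 = 0.0845566, theta = arcsin(0.0845566)/2 = 2.425°

2.425 degrees


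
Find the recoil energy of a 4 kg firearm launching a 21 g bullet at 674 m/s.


v_r = m_p*v_p/m_gun = 0.021*674/4 = 3.5385 m/s, E_r = 0.5*m_gun*v_r^2 = 0.5*4*3.5385^2 = 25.04 J

25.04 J


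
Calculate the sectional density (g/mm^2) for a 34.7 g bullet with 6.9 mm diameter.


SD = m/d^2 = 34.7/6.9^2 = 0.7288 g/mm^2

0.7288 g/mm^2


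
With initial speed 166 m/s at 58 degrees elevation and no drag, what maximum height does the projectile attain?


H = (v0*sin(theta))^2 / (2g) = (166*sin(58°))^2 / (2*9.81) = 1010 m

1010 m


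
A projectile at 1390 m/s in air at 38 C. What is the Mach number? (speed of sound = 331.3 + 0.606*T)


a = 331.3 + 0.606*(38) = 354.328 m/s
M = v/a = 1390/354.328 = 3.923

3.923


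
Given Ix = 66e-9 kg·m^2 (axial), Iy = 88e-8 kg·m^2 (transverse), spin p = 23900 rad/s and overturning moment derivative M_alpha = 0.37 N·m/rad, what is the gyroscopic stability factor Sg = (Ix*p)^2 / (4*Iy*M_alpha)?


Sg = Ix^2 * p^2 / (4 * Iy * M_alpha) = (66e-9)^2 * 23900^2 / (4 * 88e-8 * 0.37) = 1.91

1.91


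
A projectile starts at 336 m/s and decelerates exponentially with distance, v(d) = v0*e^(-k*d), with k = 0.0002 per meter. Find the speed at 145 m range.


v = v0*exp(-k*d) = 336*exp(-0.0002*145) = 326.4 m/s

326.4 m/s


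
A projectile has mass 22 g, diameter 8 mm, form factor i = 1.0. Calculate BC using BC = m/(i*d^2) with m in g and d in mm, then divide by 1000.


BC = m/(i*d^2*1000) = 22/(1.0 * 8^2 * 1000) = 0.0003437

0.0003437


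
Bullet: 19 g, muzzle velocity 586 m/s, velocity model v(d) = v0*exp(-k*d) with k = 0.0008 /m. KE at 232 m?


v = v0*exp(-k*d) = 586*exp(-0.0008*232) = 486.735 m/s
E = 0.5*m*v^2 = 0.5*0.019*486.735^2 = 2251 J

2251 J


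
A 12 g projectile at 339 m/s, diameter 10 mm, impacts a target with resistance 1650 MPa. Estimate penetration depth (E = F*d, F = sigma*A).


A = pi*(d/2)^2 = pi*(10/2)^2 = 78.5398 mm^2
E = 0.5*m*v^2 = 0.5*0.012*339^2 = 689.526 J
depth = E/(sigma*A) = 689.526 J / (1650 MPa * 78.5398 mm^2) = 689.526/(1650 * 78.5398) m = 0.0053208 m ≈ 5.321 mm

5.321 mm


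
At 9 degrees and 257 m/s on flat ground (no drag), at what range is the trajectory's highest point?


R = v0^2*sin(2*theta)/g = 257^2*sin(2*9°)/9.81 = 2080.56 m
apex_dist = R/2 = 2080.56/2 = 1040 m

1040 m


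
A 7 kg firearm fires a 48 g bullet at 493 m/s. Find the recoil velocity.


v_recoil = m_p * v_p / m_gun = 0.048 * 493 / 7 = 3.381 m/s

3.381 m/s


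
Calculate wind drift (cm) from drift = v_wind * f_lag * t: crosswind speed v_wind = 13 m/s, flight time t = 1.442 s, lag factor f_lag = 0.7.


drift = v_wind * lag * t = 13 * 0.7 * 1.442 = 13.1222 m ≈ 1312 cm

1312 cm


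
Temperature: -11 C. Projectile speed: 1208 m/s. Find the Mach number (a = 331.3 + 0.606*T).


a = 331.3 + 0.606*(-11) = 324.634 m/s
M = v/a = 1208/324.634 = 3.721

3.721


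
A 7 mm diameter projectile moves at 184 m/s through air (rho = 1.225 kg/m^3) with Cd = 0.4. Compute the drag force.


A = pi*(d/2)^2 = pi*(7/2000)^2 = 3.84845e-05 m^2
Fd = 0.5*Cd*rho*A*v^2 = 0.5*0.4*1.225*3.84845e-05*184^2 = 0.3192 N

0.3192 N


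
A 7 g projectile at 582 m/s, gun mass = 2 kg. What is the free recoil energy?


v_r = m_p*v_p/m_gun = 0.007*582/2 = 2.037 m/s, E_r = 0.5*m_gun*v_r^2 = 0.5*2*2.037^2 = 4.149 J

4.149 J


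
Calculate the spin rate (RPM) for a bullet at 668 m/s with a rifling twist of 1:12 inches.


twist_m = 12*0.0254 = 0.3048 m
spin = v/twist = 668/0.3048 = 2191.601 rev/s
RPM = spin*60 = 2191.601*60 ≈ 131496 RPM

131496 RPM


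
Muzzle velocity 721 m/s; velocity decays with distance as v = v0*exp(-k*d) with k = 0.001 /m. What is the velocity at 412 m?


v = v0*exp(-k*d) = 721*exp(-0.001*412) = 477.5 m/s

477.5 m/s


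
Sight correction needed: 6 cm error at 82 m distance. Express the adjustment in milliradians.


1 mrad subtends 1 cm per 10 m of range, so adj = error_cm / (dist_m / 10) = 6 / (82/10) = 0.7317 mrad

0.7317 mrad


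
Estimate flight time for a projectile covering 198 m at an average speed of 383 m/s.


t = d/v = 198/383 = 0.517 s

0.517 s


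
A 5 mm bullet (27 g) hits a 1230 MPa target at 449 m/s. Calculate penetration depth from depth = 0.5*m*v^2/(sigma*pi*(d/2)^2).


A = pi*(d/2)^2 = pi*(5/2)^2 = 19.635 mm^2
E = 0.5*m*v^2 = 0.5*0.027*449^2 = 2721.61 J
depth = E/(sigma*A) = 2721.61 J / (1230 MPa * 19.635 mm^2) = 2721.61/(1230 * 19.635) m = 0.112692 m ≈ 112.7 mm

112.7 mm


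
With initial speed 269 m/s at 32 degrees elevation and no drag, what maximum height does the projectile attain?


H = (v0*sin(theta))^2 / (2g) = (269*sin(32°))^2 / (2*9.81) = 1036 m

1036 m


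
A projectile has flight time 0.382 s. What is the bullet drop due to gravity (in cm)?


drop = 0.5*g*t^2 = 0.5*9.81*0.382^2 = 0.715757 m ≈ 71.58 cm

71.58 cm


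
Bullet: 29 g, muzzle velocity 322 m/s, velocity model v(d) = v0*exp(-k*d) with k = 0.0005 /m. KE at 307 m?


v = v0*exp(-k*d) = 322*exp(-0.0005*307) = 276.18 m/s
E = 0.5*m*v^2 = 0.5*0.029*276.18^2 = 1106 J

1106 J


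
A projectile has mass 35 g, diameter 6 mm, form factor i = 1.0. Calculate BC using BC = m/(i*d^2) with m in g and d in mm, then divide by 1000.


BC = m/(i*d^2*1000) = 35/(1.0 * 6^2 * 1000) = 0.0009722

0.0009722


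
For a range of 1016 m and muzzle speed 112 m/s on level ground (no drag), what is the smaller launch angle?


sin(2*theta) = R*g/v0^2 = 1016*9.81/112^2 = 0.79456, theta = arcsin(0.79456)/2 = 26.31°

26.31 degrees


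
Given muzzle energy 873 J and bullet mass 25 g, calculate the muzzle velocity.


v = sqrt(2*E/m) = sqrt(2*873/0.025) = 264.3 m/s

264.3 m/s


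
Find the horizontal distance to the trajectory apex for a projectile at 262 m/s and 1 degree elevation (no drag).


R = v0^2*sin(2*theta)/g = 262^2*sin(2*1°)/9.81 = 244.204 m
apex_dist = R/2 = 244.204/2 = 122.1 m

122.1 m


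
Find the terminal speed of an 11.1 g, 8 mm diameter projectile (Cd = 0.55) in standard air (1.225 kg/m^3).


A = pi*(d/2)^2 = pi*(8/2000)^2 = 5.02655e-05 m^2
vt = sqrt(2mg/(Cd*rho*A)) = sqrt(2*0.0111*9.81/(0.55 * 1.225 * 5.02655e-05)) = 80.19 m/s

80.19 m/s


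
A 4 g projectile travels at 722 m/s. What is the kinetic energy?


E = 0.5*m*v^2 = 0.5*0.004*722^2 = 1043 J

1043 J


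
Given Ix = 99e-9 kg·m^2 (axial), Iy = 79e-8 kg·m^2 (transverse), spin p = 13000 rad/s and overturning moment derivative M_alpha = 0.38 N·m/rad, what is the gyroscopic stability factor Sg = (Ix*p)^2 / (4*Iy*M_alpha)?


Sg = Ix^2 * p^2 / (4 * Iy * M_alpha) = (99e-9)^2 * 13000^2 / (4 * 79e-8 * 0.38) = 1.379

1.379


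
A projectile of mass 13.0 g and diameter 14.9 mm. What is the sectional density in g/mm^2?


SD = m/d^2 = 13.0/14.9^2 = 0.05856 g/mm^2

0.05856 g/mm^2


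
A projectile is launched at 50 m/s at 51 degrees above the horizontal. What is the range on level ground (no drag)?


R = v0^2 * sin(2*theta) / g = 50^2 * sin(2*51°) / 9.81 = 249.3 m

249.3 m


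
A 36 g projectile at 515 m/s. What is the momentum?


p = m*v = 0.036*515 = 18.54 kg·m/s

18.54 kg·m/s


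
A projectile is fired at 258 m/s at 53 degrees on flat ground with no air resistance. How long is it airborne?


T = 2*v0*sin(theta)/g = 2*258*sin(53°)/9.81 = 42.01 s

42.01 s


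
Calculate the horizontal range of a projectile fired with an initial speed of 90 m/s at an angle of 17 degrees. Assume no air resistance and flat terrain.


R = v0^2 * sin(2*theta) / g = 90^2 * sin(2*17°) / 9.81 = 461.7 m

461.7 m


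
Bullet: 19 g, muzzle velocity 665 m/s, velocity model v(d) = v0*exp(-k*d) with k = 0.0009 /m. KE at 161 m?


v = v0*exp(-k*d) = 665*exp(-0.0009*161) = 575.297 m/s
E = 0.5*m*v^2 = 0.5*0.019*575.297^2 = 3144 J

3144 J


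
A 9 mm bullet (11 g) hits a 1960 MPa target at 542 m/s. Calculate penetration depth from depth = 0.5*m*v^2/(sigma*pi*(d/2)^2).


A = pi*(d/2)^2 = pi*(9/2)^2 = 63.6173 mm^2
E = 0.5*m*v^2 = 0.5*0.011*542^2 = 1615.7 J
depth = E/(sigma*A) = 1615.7 J / (1960 MPa * 63.6173 mm^2) = 1615.7/(1960 * 63.6173) m = 0.0129578 m ≈ 12.96 mm

12.96 mm


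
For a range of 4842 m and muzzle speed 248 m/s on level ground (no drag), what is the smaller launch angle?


sin(2*theta) = R*g/v0^2 = 4842*9.81/248^2 = 0.772308, theta = arcsin(0.772308)/2 = 25.28°

25.28 degrees


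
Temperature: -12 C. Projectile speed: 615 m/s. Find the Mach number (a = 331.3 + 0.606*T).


a = 331.3 + 0.606*(-12) = 324.028 m/s
M = v/a = 615/324.028 = 1.898

1.898


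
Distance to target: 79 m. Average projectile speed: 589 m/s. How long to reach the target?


t = d/v = 79/589 = 0.1341 s

0.1341 s


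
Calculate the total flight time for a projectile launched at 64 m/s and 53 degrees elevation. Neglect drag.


T = 2*v0*sin(theta)/g = 2*64*sin(53°)/9.81 = 10.42 s

10.42 s


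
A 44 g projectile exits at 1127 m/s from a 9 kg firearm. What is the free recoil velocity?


v_recoil = m_p * v_p / m_gun = 0.044 * 1127 / 9 = 5.51 m/s

5.51 m/s


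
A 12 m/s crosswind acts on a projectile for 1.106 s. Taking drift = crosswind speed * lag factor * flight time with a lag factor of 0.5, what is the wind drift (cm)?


drift = v_wind * lag * t = 12 * 0.5 * 1.106 = 6.636 m ≈ 663.6 cm

663.6 cm


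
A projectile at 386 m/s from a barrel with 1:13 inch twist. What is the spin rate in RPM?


twist_m = 13*0.0254 = 0.3302 m
spin = v/twist = 386/0.3302 = 1168.988 rev/s
RPM = spin*60 = 1168.988*60 ≈ 70139 RPM

70139 RPM


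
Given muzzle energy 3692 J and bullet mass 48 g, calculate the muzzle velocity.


v = sqrt(2*E/m) = sqrt(2*3692/0.048) = 392.2 m/s

392.2 m/s


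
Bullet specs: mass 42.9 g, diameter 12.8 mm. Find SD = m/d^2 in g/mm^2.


SD = m/d^2 = 42.9/12.8^2 = 0.2618 g/mm^2

0.2618 g/mm^2


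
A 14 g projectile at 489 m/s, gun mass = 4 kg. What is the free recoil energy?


v_r = m_p*v_p/m_gun = 0.014*489/4 = 1.7115 m/s, E_r = 0.5*m_gun*v_r^2 = 0.5*4*1.7115^2 = 5.858 J

5.858 J


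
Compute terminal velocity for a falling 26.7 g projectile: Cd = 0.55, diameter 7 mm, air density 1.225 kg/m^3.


A = pi*(d/2)^2 = pi*(7/2000)^2 = 3.84845e-05 m^2
vt = sqrt(2mg/(Cd*rho*A)) = sqrt(2*0.0267*9.81/(0.55 * 1.225 * 3.84845e-05)) = 142.1 m/s

142.1 m/s


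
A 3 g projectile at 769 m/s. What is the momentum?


p = m*v = 0.003*769 = 2.307 kg·m/s

2.307 kg·m/s


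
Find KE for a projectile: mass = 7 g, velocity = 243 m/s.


E = 0.5*m*v^2 = 0.5*0.007*243^2 = 206.7 J

206.7 J


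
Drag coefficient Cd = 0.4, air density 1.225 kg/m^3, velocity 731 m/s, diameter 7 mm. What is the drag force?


A = pi*(d/2)^2 = pi*(7/2000)^2 = 3.84845e-05 m^2
Fd = 0.5*Cd*rho*A*v^2 = 0.5*0.4*1.225*3.84845e-05*731^2 = 5.038 N

5.038 N


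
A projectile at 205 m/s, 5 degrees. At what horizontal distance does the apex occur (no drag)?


R = v0^2*sin(2*theta)/g = 205^2*sin(2*5°)/9.81 = 743.89 m
apex_dist = R/2 = 743.89/2 = 371.9 m

371.9 m


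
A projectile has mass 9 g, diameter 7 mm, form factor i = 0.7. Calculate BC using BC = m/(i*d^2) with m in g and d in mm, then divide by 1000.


BC = m/(i*d^2*1000) = 9/(0.7 * 7^2 * 1000) = 0.0002624

0.0002624


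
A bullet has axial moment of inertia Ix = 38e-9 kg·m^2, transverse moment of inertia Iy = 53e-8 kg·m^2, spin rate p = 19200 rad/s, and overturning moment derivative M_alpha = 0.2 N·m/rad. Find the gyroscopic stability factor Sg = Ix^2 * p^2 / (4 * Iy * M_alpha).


Sg = Ix^2 * p^2 / (4 * Iy * M_alpha) = (38e-9)^2 * 19200^2 / (4 * 53e-8 * 0.2) = 1.255

1.255


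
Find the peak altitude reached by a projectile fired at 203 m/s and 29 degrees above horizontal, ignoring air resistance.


H = (v0*sin(theta))^2 / (2g) = (203*sin(29°))^2 / (2*9.81) = 493.7 m

493.7 m


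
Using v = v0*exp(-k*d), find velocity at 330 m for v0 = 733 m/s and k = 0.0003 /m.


v = v0*exp(-k*d) = 733*exp(-0.0003*330) = 663.9 m/s

663.9 m/s


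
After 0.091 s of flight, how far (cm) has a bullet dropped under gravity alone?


drop = 0.5*g*t^2 = 0.5*9.81*0.091^2 = 0.0406183 m ≈ 4.062 cm

4.062 cm


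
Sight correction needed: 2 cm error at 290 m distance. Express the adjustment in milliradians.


1 mrad subtends 1 cm per 10 m of range, so adj = error_cm / (dist_m / 10) = 2 / (290/10) = 0.06897 mrad

0.06897 mrad


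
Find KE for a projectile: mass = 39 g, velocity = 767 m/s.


E = 0.5*m*v^2 = 0.5*0.039*767^2 = 11472 J

11472 J


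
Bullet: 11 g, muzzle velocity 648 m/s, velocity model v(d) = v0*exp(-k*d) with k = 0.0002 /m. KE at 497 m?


v = v0*exp(-k*d) = 648*exp(-0.0002*497) = 586.687 m/s
E = 0.5*m*v^2 = 0.5*0.011*586.687^2 = 1893 J

1893 J


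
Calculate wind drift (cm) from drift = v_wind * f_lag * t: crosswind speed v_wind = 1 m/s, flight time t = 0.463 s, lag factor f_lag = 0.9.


drift = v_wind * lag * t = 1 * 0.9 * 0.463 = 0.4167 m ≈ 41.67 cm

41.67 cm


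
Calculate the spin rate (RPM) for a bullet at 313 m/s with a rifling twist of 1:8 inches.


twist_m = 8*0.0254 = 0.2032 m
spin = v/twist = 313/0.2032 = 1540.354 rev/s
RPM = spin*60 = 1540.354*60 ≈ 92421 RPM

92421 RPM


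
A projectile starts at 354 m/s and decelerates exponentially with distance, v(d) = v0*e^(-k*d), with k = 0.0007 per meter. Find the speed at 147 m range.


v = v0*exp(-k*d) = 354*exp(-0.0007*147) = 319.4 m/s

319.4 m/s


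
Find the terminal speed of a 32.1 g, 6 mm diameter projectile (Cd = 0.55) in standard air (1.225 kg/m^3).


A = pi*(d/2)^2 = pi*(6/2000)^2 = 2.82743e-05 m^2
vt = sqrt(2mg/(Cd*rho*A)) = sqrt(2*0.0321*9.81/(0.55 * 1.225 * 2.82743e-05)) = 181.8 m/s

181.8 m/s


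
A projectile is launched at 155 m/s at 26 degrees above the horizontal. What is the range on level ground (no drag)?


R = v0^2 * sin(2*theta) / g = 155^2 * sin(2*26°) / 9.81 = 1930 m

1930 m


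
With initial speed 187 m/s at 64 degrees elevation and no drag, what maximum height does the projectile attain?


H = (v0*sin(theta))^2 / (2g) = (187*sin(64°))^2 / (2*9.81) = 1440 m

1440 m


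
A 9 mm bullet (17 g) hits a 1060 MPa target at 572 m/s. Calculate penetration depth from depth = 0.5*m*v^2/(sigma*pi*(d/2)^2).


A = pi*(d/2)^2 = pi*(9/2)^2 = 63.6173 mm^2
E = 0.5*m*v^2 = 0.5*0.017*572^2 = 2781.06 J
depth = E/(sigma*A) = 2781.06 J / (1060 MPa * 63.6173 mm^2) = 2781.06/(1060 * 63.6173) m = 0.0412411 m ≈ 41.24 mm

41.24 mm


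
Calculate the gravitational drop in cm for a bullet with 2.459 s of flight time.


drop = 0.5*g*t^2 = 0.5*9.81*2.459^2 = 29.659 m ≈ 2966 cm

2966 cm


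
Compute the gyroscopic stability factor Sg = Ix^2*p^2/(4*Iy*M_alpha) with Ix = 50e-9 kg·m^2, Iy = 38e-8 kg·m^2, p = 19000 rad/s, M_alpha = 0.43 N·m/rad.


Sg = Ix^2 * p^2 / (4 * Iy * M_alpha) = (50e-9)^2 * 19000^2 / (4 * 38e-8 * 0.43) = 1.381

1.381


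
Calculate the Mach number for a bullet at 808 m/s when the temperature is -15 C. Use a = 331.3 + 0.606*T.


a = 331.3 + 0.606*(-15) = 322.21 m/s
M = v/a = 808/322.21 = 2.508

2.508


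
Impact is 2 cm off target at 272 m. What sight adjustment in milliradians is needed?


1 mrad subtends 1 cm per 10 m of range, so adj = error_cm / (dist_m / 10) = 2 / (272/10) = 0.07353 mrad

0.07353 mrad


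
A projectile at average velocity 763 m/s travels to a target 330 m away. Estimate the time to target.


t = d/v = 330/763 = 0.4325 s

0.4325 s


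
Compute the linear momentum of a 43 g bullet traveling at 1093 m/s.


p = m*v = 0.043*1093 = 47 kg·m/s

47 kg·m/s


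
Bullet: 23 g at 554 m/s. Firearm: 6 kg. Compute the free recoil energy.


v_r = m_p*v_p/m_gun = 0.023*554/6 = 2.12367 m/s, E_r = 0.5*m_gun*v_r^2 = 0.5*6*2.12367^2 = 13.53 J

13.53 J


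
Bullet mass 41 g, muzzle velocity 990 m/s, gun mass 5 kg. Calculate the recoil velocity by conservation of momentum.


v_recoil = m_p * v_p / m_gun = 0.041 * 990 / 5 = 8.118 m/s

8.118 m/s


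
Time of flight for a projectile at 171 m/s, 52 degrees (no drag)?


T = 2*v0*sin(theta)/g = 2*171*sin(52°)/9.81 = 27.47 s

27.47 s
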